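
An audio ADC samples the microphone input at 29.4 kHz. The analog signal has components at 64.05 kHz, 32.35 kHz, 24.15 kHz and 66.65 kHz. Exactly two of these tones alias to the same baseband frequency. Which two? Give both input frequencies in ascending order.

24.15 kHz, 64.05 kHz

fs/2 = 14.7 kHz.
64.05 kHz mod fs = 5.25 kHz.
5.25 kHz ≤ fs/2 = 14.7 kHz, appears at 5.25 kHz.
32.35 kHz mod fs = 2.95 kHz.
2.95 kHz ≤ fs/2 = 14.7 kHz, appears at 2.95 kHz.
24.15 kHz > fs/2 = 14.7 kHz, folds to fs − 24.15 kHz = 5.25 kHz.
66.65 kHz mod fs = 7.85 kHz.
7.85 kHz ≤ fs/2 = 14.7 kHz, appears at 7.85 kHz.
24.15 kHz and 64.05 kHz both map to 5.25 kHz.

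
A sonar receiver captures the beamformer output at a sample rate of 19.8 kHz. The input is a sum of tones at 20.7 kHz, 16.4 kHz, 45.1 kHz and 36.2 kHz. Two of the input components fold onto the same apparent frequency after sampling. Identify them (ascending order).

16.4 kHz, 36.2 kHz

fs/2 = 9.9 kHz.
20.7 kHz mod fs = 0.9 kHz.
0.9 kHz ≤ fs/2 = 9.9 kHz, appears at 0.9 kHz.
16.4 kHz > fs/2 = 9.9 kHz, folds to fs − 16.4 kHz = 3.4 kHz.
45.1 kHz mod fs = 5.5 kHz.
5.5 kHz ≤ fs/2 = 9.9 kHz, appears at 5.5 kHz.
36.2 kHz mod fs = 16.4 kHz.
16.4 kHz > fs/2 = 9.9 kHz, folds to fs − 16.4 kHz = 3.4 kHz.
16.4 kHz and 36.2 kHz both map to 3.4 kHz.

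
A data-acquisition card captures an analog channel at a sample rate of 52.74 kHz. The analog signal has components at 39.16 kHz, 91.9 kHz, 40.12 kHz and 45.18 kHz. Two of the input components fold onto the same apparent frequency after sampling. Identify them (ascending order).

39.16 kHz, 91.9 kHz

fs/2 = 26.37 kHz.
39.16 kHz > fs/2 = 26.37 kHz, folds to fs − 39.16 kHz = 13.58 kHz.
91.9 kHz mod fs = 39.16 kHz.
39.16 kHz > fs/2 = 26.37 kHz, folds to fs − 39.16 kHz = 13.58 kHz.
40.12 kHz > fs/2 = 26.37 kHz, folds to fs − 40.12 kHz = 12.62 kHz.
45.18 kHz > fs/2 = 26.37 kHz, folds to fs − 45.18 kHz = 7.56 kHz.
39.16 kHz and 91.9 kHz both map to 13.58 kHz.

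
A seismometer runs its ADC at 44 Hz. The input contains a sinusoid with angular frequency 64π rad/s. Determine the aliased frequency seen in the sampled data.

12 Hz

ω = 64π rad/s → f = ω/(2π) = 32 Hz.
32 Hz > fs/2 = 22 Hz, folds to fs − 32 Hz = 12 Hz.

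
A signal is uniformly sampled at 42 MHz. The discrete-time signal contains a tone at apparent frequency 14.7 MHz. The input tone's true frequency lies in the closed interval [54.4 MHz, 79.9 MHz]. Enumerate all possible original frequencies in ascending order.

56.7 MHz, 69.3 MHz

Frequencies that alias to 14.7 MHz are k·fs ± 14.7 MHz for integer k ≥ 0.
k=0: 14.7 MHz.
k=1: 27.3 MHz, 56.7 MHz.
k=2: 69.3 MHz, 98.7 MHz.
k=3: 111.3 MHz, 140.7 MHz.
Within [54.4 MHz, 79.9 MHz]: 56.7 MHz, 69.3 MHz.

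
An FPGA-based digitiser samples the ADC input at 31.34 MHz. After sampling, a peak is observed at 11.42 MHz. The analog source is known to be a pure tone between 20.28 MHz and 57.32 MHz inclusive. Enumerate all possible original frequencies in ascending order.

Frequencies that alias to 11.42 MHz are k·fs ± 11.42 MHz for integer k ≥ 0.
k=0: 11.42 MHz.
k=1: 19.92 MHz, 42.76 MHz.
k=2: 51.26 MHz, 74.1 MHz.
k=3: 82.6 MHz, 105.44 MHz.
Within [20.28 MHz, 57.32 MHz]: 42.76 MHz, 51.26 MHz.

42.76 MHz, 51.26 MHz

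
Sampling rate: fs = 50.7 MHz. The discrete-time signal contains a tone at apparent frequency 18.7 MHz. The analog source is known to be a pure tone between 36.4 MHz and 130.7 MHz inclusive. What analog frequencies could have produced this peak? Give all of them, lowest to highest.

Frequencies that alias to 18.7 MHz are k·fs ± 18.7 MHz for integer k ≥ 0.
k=0: 18.7 MHz.
k=1: 32 MHz, 69.4 MHz.
k=2: 82.7 MHz, 120.1 MHz.
k=3: 133.4 MHz, 170.8 MHz.
Within [36.4 MHz, 130.7 MHz]: 69.4 MHz, 82.7 MHz, 120.1 MHz.

69.4 MHz, 82.7 MHz, 120.1 MHz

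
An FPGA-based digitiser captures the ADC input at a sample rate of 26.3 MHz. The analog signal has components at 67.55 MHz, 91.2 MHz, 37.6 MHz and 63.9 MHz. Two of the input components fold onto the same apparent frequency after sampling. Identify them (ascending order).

fs/2 = 13.15 MHz.
67.55 MHz mod fs = 14.95 MHz.
14.95 MHz > fs/2 = 13.15 MHz, folds to fs − 14.95 MHz = 11.35 MHz.
91.2 MHz mod fs = 12.3 MHz.
12.3 MHz ≤ fs/2 = 13.15 MHz, appears at 12.3 MHz.
37.6 MHz mod fs = 11.3 MHz.
11.3 MHz ≤ fs/2 = 13.15 MHz, appears at 11.3 MHz.
63.9 MHz mod fs = 11.3 MHz.
11.3 MHz ≤ fs/2 = 13.15 MHz, appears at 11.3 MHz.
37.6 MHz and 63.9 MHz both map to 11.3 MHz.

37.6 MHz, 63.9 MHz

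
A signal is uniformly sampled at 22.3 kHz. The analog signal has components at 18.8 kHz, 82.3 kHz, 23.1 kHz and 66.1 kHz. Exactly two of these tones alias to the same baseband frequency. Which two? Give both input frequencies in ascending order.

fs/2 = 11.15 kHz.
18.8 kHz > fs/2 = 11.15 kHz, folds to fs − 18.8 kHz = 3.5 kHz.
82.3 kHz mod fs = 15.4 kHz.
15.4 kHz > fs/2 = 11.15 kHz, folds to fs − 15.4 kHz = 6.9 kHz.
23.1 kHz mod fs = 0.8 kHz.
0.8 kHz ≤ fs/2 = 11.15 kHz, appears at 0.8 kHz.
66.1 kHz mod fs = 21.5 kHz.
21.5 kHz > fs/2 = 11.15 kHz, folds to fs − 21.5 kHz = 0.8 kHz.
23.1 kHz and 66.1 kHz both map to 0.8 kHz.

23.1 kHz, 66.1 kHz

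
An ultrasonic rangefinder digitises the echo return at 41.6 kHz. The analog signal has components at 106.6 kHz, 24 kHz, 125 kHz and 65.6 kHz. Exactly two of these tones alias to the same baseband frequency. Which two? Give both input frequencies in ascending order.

24 kHz, 65.6 kHz

fs/2 = 20.8 kHz.
106.6 kHz mod fs = 23.4 kHz.
23.4 kHz > fs/2 = 20.8 kHz, folds to fs − 23.4 kHz = 18.2 kHz.
24 kHz > fs/2 = 20.8 kHz, folds to fs − 24 kHz = 17.6 kHz.
125 kHz mod fs = 0.2 kHz.
0.2 kHz ≤ fs/2 = 20.8 kHz, appears at 0.2 kHz.
65.6 kHz mod fs = 24 kHz.
24 kHz > fs/2 = 20.8 kHz, folds to fs − 24 kHz = 17.6 kHz.
24 kHz and 65.6 kHz both map to 17.6 kHz.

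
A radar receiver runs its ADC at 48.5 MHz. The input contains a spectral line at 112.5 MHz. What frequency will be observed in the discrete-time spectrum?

112.5 MHz mod fs = 15.5 MHz.
15.5 MHz ≤ fs/2 = 24.25 MHz, appears at 15.5 MHz.

15.5 MHz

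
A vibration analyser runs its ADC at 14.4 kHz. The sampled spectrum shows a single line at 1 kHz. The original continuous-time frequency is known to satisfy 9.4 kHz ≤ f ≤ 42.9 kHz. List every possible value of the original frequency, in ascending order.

13.4 kHz, 15.4 kHz, 27.8 kHz, 29.8 kHz, 42.2 kHz

Frequencies that alias to 1 kHz are k·fs ± 1 kHz for integer k ≥ 0.
k=0: 1 kHz.
k=1: 13.4 kHz, 15.4 kHz.
k=2: 27.8 kHz, 29.8 kHz.
k=3: 42.2 kHz, 44.2 kHz.
k=4: 56.6 kHz, 58.6 kHz.
Within [9.4 kHz, 42.9 kHz]: 13.4 kHz, 15.4 kHz, 27.8 kHz, 29.8 kHz, 42.2 kHz.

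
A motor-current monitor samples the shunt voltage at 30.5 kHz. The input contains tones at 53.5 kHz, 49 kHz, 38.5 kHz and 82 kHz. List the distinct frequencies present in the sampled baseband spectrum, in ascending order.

7.5 kHz, 8 kHz, 9.5 kHz, 12 kHz

fs/2 = 15.25 kHz.
53.5 kHz mod fs = 23 kHz.
23 kHz > fs/2 = 15.25 kHz, folds to fs − 23 kHz = 7.5 kHz.
49 kHz mod fs = 18.5 kHz.
18.5 kHz > fs/2 = 15.25 kHz, folds to fs − 18.5 kHz = 12 kHz.
38.5 kHz mod fs = 8 kHz.
8 kHz ≤ fs/2 = 15.25 kHz, appears at 8 kHz.
82 kHz mod fs = 21 kHz.
21 kHz > fs/2 = 15.25 kHz, folds to fs − 21 kHz = 9.5 kHz.
Distinct values: {7.5 kHz, 8 kHz, 9.5 kHz, 12 kHz}.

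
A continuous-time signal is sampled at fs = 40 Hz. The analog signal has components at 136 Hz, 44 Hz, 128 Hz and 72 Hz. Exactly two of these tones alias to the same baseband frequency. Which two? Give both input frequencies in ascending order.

fs/2 = 20 Hz.
136 Hz mod fs = 16 Hz.
16 Hz ≤ fs/2 = 20 Hz, appears at 16 Hz.
44 Hz mod fs = 4 Hz.
4 Hz ≤ fs/2 = 20 Hz, appears at 4 Hz.
128 Hz mod fs = 8 Hz.
8 Hz ≤ fs/2 = 20 Hz, appears at 8 Hz.
72 Hz mod fs = 32 Hz.
32 Hz > fs/2 = 20 Hz, folds to fs − 32 Hz = 8 Hz.
72 Hz and 128 Hz both map to 8 Hz.

72 Hz, 128 Hz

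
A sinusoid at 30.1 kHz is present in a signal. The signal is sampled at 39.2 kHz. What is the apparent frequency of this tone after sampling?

9.1 kHz

30.1 kHz > fs/2 = 19.6 kHz, folds to fs − 30.1 kHz = 9.1 kHz.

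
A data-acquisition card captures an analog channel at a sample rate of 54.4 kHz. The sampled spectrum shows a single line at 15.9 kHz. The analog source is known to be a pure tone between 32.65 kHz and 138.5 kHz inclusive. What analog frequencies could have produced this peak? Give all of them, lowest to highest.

38.5 kHz, 70.3 kHz, 92.9 kHz, 124.7 kHz

Frequencies that alias to 15.9 kHz are k·fs ± 15.9 kHz for integer k ≥ 0.
k=0: 15.9 kHz.
k=1: 38.5 kHz, 70.3 kHz.
k=2: 92.9 kHz, 124.7 kHz.
k=3: 147.3 kHz, 179.1 kHz.
Within [32.65 kHz, 138.5 kHz]: 38.5 kHz, 70.3 kHz, 92.9 kHz, 124.7 kHz.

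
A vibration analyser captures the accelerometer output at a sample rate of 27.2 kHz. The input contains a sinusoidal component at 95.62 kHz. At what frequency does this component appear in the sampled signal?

13.18 kHz

95.62 kHz mod fs = 14.02 kHz.
14.02 kHz > fs/2 = 13.6 kHz, folds to fs − 14.02 kHz = 13.18 kHz.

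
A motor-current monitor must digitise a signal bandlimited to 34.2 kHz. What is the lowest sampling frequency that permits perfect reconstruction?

68.4 kHz

Nyquist rate = 2 × 34.2 kHz = 68.4 kHz.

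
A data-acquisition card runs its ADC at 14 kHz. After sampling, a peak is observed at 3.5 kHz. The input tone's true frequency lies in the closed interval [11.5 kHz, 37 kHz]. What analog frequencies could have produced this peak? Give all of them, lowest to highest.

17.5 kHz, 24.5 kHz, 31.5 kHz

Frequencies that alias to 3.5 kHz are k·fs ± 3.5 kHz for integer k ≥ 0.
k=0: 3.5 kHz.
k=1: 10.5 kHz, 17.5 kHz.
k=2: 24.5 kHz, 31.5 kHz.
k=3: 38.5 kHz, 45.5 kHz.
Within [11.5 kHz, 37 kHz]: 17.5 kHz, 24.5 kHz, 31.5 kHz.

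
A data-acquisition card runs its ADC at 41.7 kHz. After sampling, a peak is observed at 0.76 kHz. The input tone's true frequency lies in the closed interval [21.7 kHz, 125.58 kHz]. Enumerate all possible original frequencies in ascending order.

Frequencies that alias to 0.76 kHz are k·fs ± 0.76 kHz for integer k ≥ 0.
k=0: 0.76 kHz.
k=1: 40.94 kHz, 42.46 kHz.
k=2: 82.64 kHz, 84.16 kHz.
k=3: 124.34 kHz, 125.86 kHz.
k=4: 166.04 kHz, 167.56 kHz.
Within [21.7 kHz, 125.58 kHz]: 40.94 kHz, 42.46 kHz, 82.64 kHz, 84.16 kHz, 124.34 kHz.

40.94 kHz, 42.46 kHz, 82.64 kHz, 84.16 kHz, 124.34 kHz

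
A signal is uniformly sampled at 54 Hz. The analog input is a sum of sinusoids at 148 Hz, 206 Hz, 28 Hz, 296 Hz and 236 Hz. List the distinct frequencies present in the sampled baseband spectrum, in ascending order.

10 Hz, 14 Hz, 20 Hz, 26 Hz

fs/2 = 27 Hz.
148 Hz mod fs = 40 Hz.
40 Hz > fs/2 = 27 Hz, folds to fs − 40 Hz = 14 Hz.
206 Hz mod fs = 44 Hz.
44 Hz > fs/2 = 27 Hz, folds to fs − 44 Hz = 10 Hz.
28 Hz > fs/2 = 27 Hz, folds to fs − 28 Hz = 26 Hz.
296 Hz mod fs = 26 Hz.
26 Hz ≤ fs/2 = 27 Hz, appears at 26 Hz.
236 Hz mod fs = 20 Hz.
20 Hz ≤ fs/2 = 27 Hz, appears at 20 Hz.
Distinct values: {10 Hz, 14 Hz, 20 Hz, 26 Hz}.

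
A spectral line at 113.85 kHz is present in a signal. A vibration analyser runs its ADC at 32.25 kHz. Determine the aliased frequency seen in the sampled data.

113.85 kHz mod fs = 17.1 kHz.
17.1 kHz > fs/2 = 16.125 kHz, folds to fs − 17.1 kHz = 15.15 kHz.

15.15 kHz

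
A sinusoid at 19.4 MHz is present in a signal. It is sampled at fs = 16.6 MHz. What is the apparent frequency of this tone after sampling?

2.8 MHz

19.4 MHz mod fs = 2.8 MHz.
2.8 MHz ≤ fs/2 = 8.3 MHz, appears at 2.8 MHz.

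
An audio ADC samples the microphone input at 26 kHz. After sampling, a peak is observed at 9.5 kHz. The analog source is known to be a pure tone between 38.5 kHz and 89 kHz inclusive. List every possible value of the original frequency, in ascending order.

Frequencies that alias to 9.5 kHz are k·fs ± 9.5 kHz for integer k ≥ 0.
k=0: 9.5 kHz.
k=1: 16.5 kHz, 35.5 kHz.
k=2: 42.5 kHz, 61.5 kHz.
k=3: 68.5 kHz, 87.5 kHz.
k=4: 94.5 kHz, 113.5 kHz.
Within [38.5 kHz, 89 kHz]: 42.5 kHz, 61.5 kHz, 68.5 kHz, 87.5 kHz.

42.5 kHz, 61.5 kHz, 68.5 kHz, 87.5 kHz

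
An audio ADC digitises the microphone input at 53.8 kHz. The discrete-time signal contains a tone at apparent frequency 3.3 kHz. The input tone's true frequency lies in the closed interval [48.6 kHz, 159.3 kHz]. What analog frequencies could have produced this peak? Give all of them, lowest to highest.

Frequencies that alias to 3.3 kHz are k·fs ± 3.3 kHz for integer k ≥ 0.
k=0: 3.3 kHz.
k=1: 50.5 kHz, 57.1 kHz.
k=2: 104.3 kHz, 110.9 kHz.
k=3: 158.1 kHz, 164.7 kHz.
k=4: 211.9 kHz, 218.5 kHz.
Within [48.6 kHz, 159.3 kHz]: 50.5 kHz, 57.1 kHz, 104.3 kHz, 110.9 kHz, 158.1 kHz.

50.5 kHz, 57.1 kHz, 104.3 kHz, 110.9 kHz, 158.1 kHz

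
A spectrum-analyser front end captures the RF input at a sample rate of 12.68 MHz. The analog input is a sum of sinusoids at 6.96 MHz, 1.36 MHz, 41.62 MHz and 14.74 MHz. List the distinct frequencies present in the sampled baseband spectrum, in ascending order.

1.36 MHz, 2.06 MHz, 3.58 MHz, 5.72 MHz

fs/2 = 6.34 MHz.
6.96 MHz > fs/2 = 6.34 MHz, folds to fs − 6.96 MHz = 5.72 MHz.
1.36 MHz ≤ fs/2 = 6.34 MHz, passes unchanged.
41.62 MHz mod fs = 3.58 MHz.
3.58 MHz ≤ fs/2 = 6.34 MHz, appears at 3.58 MHz.
14.74 MHz mod fs = 2.06 MHz.
2.06 MHz ≤ fs/2 = 6.34 MHz, appears at 2.06 MHz.
Distinct values: {1.36 MHz, 2.06 MHz, 3.58 MHz, 5.72 MHz}.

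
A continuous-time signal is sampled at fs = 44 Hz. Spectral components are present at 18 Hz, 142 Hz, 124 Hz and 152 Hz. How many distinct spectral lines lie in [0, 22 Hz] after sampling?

fs/2 = 22 Hz.
18 Hz ≤ fs/2 = 22 Hz, passes unchanged.
142 Hz mod fs = 10 Hz.
10 Hz ≤ fs/2 = 22 Hz, appears at 10 Hz.
124 Hz mod fs = 36 Hz.
36 Hz > fs/2 = 22 Hz, folds to fs − 36 Hz = 8 Hz.
152 Hz mod fs = 20 Hz.
20 Hz ≤ fs/2 = 22 Hz, appears at 20 Hz.
Distinct values: {8 Hz, 10 Hz, 18 Hz, 20 Hz} → 4.

4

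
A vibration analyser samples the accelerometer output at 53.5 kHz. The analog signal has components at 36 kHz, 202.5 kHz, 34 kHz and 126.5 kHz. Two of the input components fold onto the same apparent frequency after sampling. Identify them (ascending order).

34 kHz, 126.5 kHz

fs/2 = 26.75 kHz.
36 kHz > fs/2 = 26.75 kHz, folds to fs − 36 kHz = 17.5 kHz.
202.5 kHz mod fs = 42 kHz.
42 kHz > fs/2 = 26.75 kHz, folds to fs − 42 kHz = 11.5 kHz.
34 kHz > fs/2 = 26.75 kHz, folds to fs − 34 kHz = 19.5 kHz.
126.5 kHz mod fs = 19.5 kHz.
19.5 kHz ≤ fs/2 = 26.75 kHz, appears at 19.5 kHz.
34 kHz and 126.5 kHz both map to 19.5 kHz.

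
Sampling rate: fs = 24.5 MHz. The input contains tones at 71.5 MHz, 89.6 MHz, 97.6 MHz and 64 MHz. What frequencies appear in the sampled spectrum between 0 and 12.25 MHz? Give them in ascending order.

0.4 MHz, 2 MHz, 8.4 MHz, 9.5 MHz

fs/2 = 12.25 MHz.
71.5 MHz mod fs = 22.5 MHz.
22.5 MHz > fs/2 = 12.25 MHz, folds to fs − 22.5 MHz = 2 MHz.
89.6 MHz mod fs = 16.1 MHz.
16.1 MHz > fs/2 = 12.25 MHz, folds to fs − 16.1 MHz = 8.4 MHz.
97.6 MHz mod fs = 24.1 MHz.
24.1 MHz > fs/2 = 12.25 MHz, folds to fs − 24.1 MHz = 0.4 MHz.
64 MHz mod fs = 15 MHz.
15 MHz > fs/2 = 12.25 MHz, folds to fs − 15 MHz = 9.5 MHz.
Distinct values: {0.4 MHz, 2 MHz, 8.4 MHz, 9.5 MHz}.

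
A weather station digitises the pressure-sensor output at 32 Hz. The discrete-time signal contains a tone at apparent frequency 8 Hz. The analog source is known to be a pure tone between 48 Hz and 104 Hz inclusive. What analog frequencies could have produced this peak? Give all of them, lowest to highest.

Frequencies that alias to 8 Hz are k·fs ± 8 Hz for integer k ≥ 0.
k=0: 8 Hz.
k=1: 24 Hz, 40 Hz.
k=2: 56 Hz, 72 Hz.
k=3: 88 Hz, 104 Hz.
k=4: 120 Hz, 136 Hz.
Within [48 Hz, 104 Hz]: 56 Hz, 72 Hz, 88 Hz, 104 Hz.

56 Hz, 72 Hz, 88 Hz, 104 Hz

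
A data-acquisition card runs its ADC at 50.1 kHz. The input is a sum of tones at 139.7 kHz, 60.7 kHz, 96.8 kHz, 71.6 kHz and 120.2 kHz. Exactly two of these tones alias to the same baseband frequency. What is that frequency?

fs/2 = 25.05 kHz.
139.7 kHz mod fs = 39.5 kHz.
39.5 kHz > fs/2 = 25.05 kHz, folds to fs − 39.5 kHz = 10.6 kHz.
60.7 kHz mod fs = 10.6 kHz.
10.6 kHz ≤ fs/2 = 25.05 kHz, appears at 10.6 kHz.
96.8 kHz mod fs = 46.7 kHz.
46.7 kHz > fs/2 = 25.05 kHz, folds to fs − 46.7 kHz = 3.4 kHz.
71.6 kHz mod fs = 21.5 kHz.
21.5 kHz ≤ fs/2 = 25.05 kHz, appears at 21.5 kHz.
120.2 kHz mod fs = 20 kHz.
20 kHz ≤ fs/2 = 25.05 kHz, appears at 20 kHz.
60.7 kHz and 139.7 kHz both map to 10.6 kHz.

10.6 kHz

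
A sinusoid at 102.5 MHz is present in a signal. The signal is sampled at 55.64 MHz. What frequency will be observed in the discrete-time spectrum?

102.5 MHz mod fs = 46.86 MHz.
46.86 MHz > fs/2 = 27.82 MHz, folds to fs − 46.86 MHz = 8.78 MHz.

8.78 MHz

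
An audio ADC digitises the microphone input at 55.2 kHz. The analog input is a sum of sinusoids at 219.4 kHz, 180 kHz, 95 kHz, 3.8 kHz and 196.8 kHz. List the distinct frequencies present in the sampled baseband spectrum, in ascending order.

fs/2 = 27.6 kHz.
219.4 kHz mod fs = 53.8 kHz.
53.8 kHz > fs/2 = 27.6 kHz, folds to fs − 53.8 kHz = 1.4 kHz.
180 kHz mod fs = 14.4 kHz.
14.4 kHz ≤ fs/2 = 27.6 kHz, appears at 14.4 kHz.
95 kHz mod fs = 39.8 kHz.
39.8 kHz > fs/2 = 27.6 kHz, folds to fs − 39.8 kHz = 15.4 kHz.
3.8 kHz ≤ fs/2 = 27.6 kHz, passes unchanged.
196.8 kHz mod fs = 31.2 kHz.
31.2 kHz > fs/2 = 27.6 kHz, folds to fs − 31.2 kHz = 24 kHz.
Distinct values: {1.4 kHz, 3.8 kHz, 14.4 kHz, 15.4 kHz, 24 kHz}.

1.4 kHz, 3.8 kHz, 14.4 kHz, 15.4 kHz, 24 kHz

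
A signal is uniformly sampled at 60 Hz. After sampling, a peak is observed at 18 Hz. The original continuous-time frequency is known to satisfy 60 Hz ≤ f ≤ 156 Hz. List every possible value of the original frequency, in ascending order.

78 Hz, 102 Hz, 138 Hz

Frequencies that alias to 18 Hz are k·fs ± 18 Hz for integer k ≥ 0.
k=0: 18 Hz.
k=1: 42 Hz, 78 Hz.
k=2: 102 Hz, 138 Hz.
k=3: 162 Hz, 198 Hz.
Within [60 Hz, 156 Hz]: 78 Hz, 102 Hz, 138 Hz.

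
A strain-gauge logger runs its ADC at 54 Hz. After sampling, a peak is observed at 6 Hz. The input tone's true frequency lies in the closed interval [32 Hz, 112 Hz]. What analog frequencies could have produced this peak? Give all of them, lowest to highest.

Frequencies that alias to 6 Hz are k·fs ± 6 Hz for integer k ≥ 0.
k=0: 6 Hz.
k=1: 48 Hz, 60 Hz.
k=2: 102 Hz, 114 Hz.
k=3: 156 Hz, 168 Hz.
Within [32 Hz, 112 Hz]: 48 Hz, 60 Hz, 102 Hz.

48 Hz, 60 Hz, 102 Hz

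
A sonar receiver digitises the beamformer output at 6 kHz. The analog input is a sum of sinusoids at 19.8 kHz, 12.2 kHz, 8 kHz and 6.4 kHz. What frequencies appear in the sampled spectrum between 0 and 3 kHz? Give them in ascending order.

fs/2 = 3 kHz.
19.8 kHz mod fs = 1.8 kHz.
1.8 kHz ≤ fs/2 = 3 kHz, appears at 1.8 kHz.
12.2 kHz mod fs = 0.2 kHz.
0.2 kHz ≤ fs/2 = 3 kHz, appears at 0.2 kHz.
8 kHz mod fs = 2 kHz.
2 kHz ≤ fs/2 = 3 kHz, appears at 2 kHz.
6.4 kHz mod fs = 0.4 kHz.
0.4 kHz ≤ fs/2 = 3 kHz, appears at 0.4 kHz.
Distinct values: {0.2 kHz, 0.4 kHz, 1.8 kHz, 2 kHz}.

0.2 kHz, 0.4 kHz, 1.8 kHz, 2 kHz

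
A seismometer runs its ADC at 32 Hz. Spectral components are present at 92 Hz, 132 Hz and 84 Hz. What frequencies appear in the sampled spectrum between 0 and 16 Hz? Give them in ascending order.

fs/2 = 16 Hz.
92 Hz mod fs = 28 Hz.
28 Hz > fs/2 = 16 Hz, folds to fs − 28 Hz = 4 Hz.
132 Hz mod fs = 4 Hz.
4 Hz ≤ fs/2 = 16 Hz, appears at 4 Hz.
84 Hz mod fs = 20 Hz.
20 Hz > fs/2 = 16 Hz, folds to fs − 20 Hz = 12 Hz.
Distinct values: {4 Hz, 12 Hz}.

4 Hz, 12 Hz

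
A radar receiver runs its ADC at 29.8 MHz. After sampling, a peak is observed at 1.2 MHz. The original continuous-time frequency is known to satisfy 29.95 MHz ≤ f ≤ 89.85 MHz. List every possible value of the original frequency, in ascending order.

31 MHz, 58.4 MHz, 60.8 MHz, 88.2 MHz

Frequencies that alias to 1.2 MHz are k·fs ± 1.2 MHz for integer k ≥ 0.
k=0: 1.2 MHz.
k=1: 28.6 MHz, 31 MHz.
k=2: 58.4 MHz, 60.8 MHz.
k=3: 88.2 MHz, 90.6 MHz.
k=4: 118 MHz, 120.4 MHz.
Within [29.95 MHz, 89.85 MHz]: 31 MHz, 58.4 MHz, 60.8 MHz, 88.2 MHz.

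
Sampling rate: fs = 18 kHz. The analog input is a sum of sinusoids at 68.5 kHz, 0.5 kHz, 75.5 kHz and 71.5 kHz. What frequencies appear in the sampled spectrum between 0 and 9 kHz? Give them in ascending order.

0.5 kHz, 3.5 kHz

fs/2 = 9 kHz.
68.5 kHz mod fs = 14.5 kHz.
14.5 kHz > fs/2 = 9 kHz, folds to fs − 14.5 kHz = 3.5 kHz.
0.5 kHz ≤ fs/2 = 9 kHz, passes unchanged.
75.5 kHz mod fs = 3.5 kHz.
3.5 kHz ≤ fs/2 = 9 kHz, appears at 3.5 kHz.
71.5 kHz mod fs = 17.5 kHz.
17.5 kHz > fs/2 = 9 kHz, folds to fs − 17.5 kHz = 0.5 kHz.
Distinct values: {0.5 kHz, 3.5 kHz}.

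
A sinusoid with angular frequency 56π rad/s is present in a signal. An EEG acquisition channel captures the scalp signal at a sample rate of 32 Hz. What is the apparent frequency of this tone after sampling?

4 Hz

ω = 56π rad/s → f = ω/(2π) = 28 Hz.
28 Hz > fs/2 = 16 Hz, folds to fs − 28 Hz = 4 Hz.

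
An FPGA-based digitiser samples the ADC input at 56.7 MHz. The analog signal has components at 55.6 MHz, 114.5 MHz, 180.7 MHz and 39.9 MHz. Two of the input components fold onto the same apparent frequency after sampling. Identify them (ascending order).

55.6 MHz, 114.5 MHz

fs/2 = 28.35 MHz.
55.6 MHz > fs/2 = 28.35 MHz, folds to fs − 55.6 MHz = 1.1 MHz.
114.5 MHz mod fs = 1.1 MHz.
1.1 MHz ≤ fs/2 = 28.35 MHz, appears at 1.1 MHz.
180.7 MHz mod fs = 10.6 MHz.
10.6 MHz ≤ fs/2 = 28.35 MHz, appears at 10.6 MHz.
39.9 MHz > fs/2 = 28.35 MHz, folds to fs − 39.9 MHz = 16.8 MHz.
55.6 MHz and 114.5 MHz both map to 1.1 MHz.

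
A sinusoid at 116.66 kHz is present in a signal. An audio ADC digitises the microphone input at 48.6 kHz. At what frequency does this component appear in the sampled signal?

19.46 kHz

116.66 kHz mod fs = 19.46 kHz.
19.46 kHz ≤ fs/2 = 24.3 kHz, appears at 19.46 kHz.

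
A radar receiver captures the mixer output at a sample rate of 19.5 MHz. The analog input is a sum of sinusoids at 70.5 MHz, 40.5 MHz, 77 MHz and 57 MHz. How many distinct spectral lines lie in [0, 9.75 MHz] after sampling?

fs/2 = 9.75 MHz.
70.5 MHz mod fs = 12 MHz.
12 MHz > fs/2 = 9.75 MHz, folds to fs − 12 MHz = 7.5 MHz.
40.5 MHz mod fs = 1.5 MHz.
1.5 MHz ≤ fs/2 = 9.75 MHz, appears at 1.5 MHz.
77 MHz mod fs = 18.5 MHz.
18.5 MHz > fs/2 = 9.75 MHz, folds to fs − 18.5 MHz = 1 MHz.
57 MHz mod fs = 18 MHz.
18 MHz > fs/2 = 9.75 MHz, folds to fs − 18 MHz = 1.5 MHz.
Distinct values: {1 MHz, 1.5 MHz, 7.5 MHz} → 3.

3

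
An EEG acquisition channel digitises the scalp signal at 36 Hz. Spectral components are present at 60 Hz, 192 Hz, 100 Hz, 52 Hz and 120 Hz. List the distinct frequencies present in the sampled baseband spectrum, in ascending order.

8 Hz, 12 Hz, 16 Hz

fs/2 = 18 Hz.
60 Hz mod fs = 24 Hz.
24 Hz > fs/2 = 18 Hz, folds to fs − 24 Hz = 12 Hz.
192 Hz mod fs = 12 Hz.
12 Hz ≤ fs/2 = 18 Hz, appears at 12 Hz.
100 Hz mod fs = 28 Hz.
28 Hz > fs/2 = 18 Hz, folds to fs − 28 Hz = 8 Hz.
52 Hz mod fs = 16 Hz.
16 Hz ≤ fs/2 = 18 Hz, appears at 16 Hz.
120 Hz mod fs = 12 Hz.
12 Hz ≤ fs/2 = 18 Hz, appears at 12 Hz.
Distinct values: {8 Hz, 12 Hz, 16 Hz}.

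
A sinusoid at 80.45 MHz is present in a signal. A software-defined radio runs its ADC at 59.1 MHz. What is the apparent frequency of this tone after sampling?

80.45 MHz mod fs = 21.35 MHz.
21.35 MHz ≤ fs/2 = 29.55 MHz, appears at 21.35 MHz.

21.35 MHz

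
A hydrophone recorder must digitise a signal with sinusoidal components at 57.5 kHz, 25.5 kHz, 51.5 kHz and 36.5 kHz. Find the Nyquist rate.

115 kHz

Highest-frequency component: 57.5 kHz.
Nyquist rate = 2 × 57.5 kHz = 115 kHz.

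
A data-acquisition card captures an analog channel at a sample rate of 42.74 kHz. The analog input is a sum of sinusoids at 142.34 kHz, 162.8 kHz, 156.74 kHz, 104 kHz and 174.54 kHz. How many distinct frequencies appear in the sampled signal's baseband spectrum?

5

fs/2 = 21.37 kHz.
142.34 kHz mod fs = 14.12 kHz.
14.12 kHz ≤ fs/2 = 21.37 kHz, appears at 14.12 kHz.
162.8 kHz mod fs = 34.58 kHz.
34.58 kHz > fs/2 = 21.37 kHz, folds to fs − 34.58 kHz = 8.16 kHz.
156.74 kHz mod fs = 28.52 kHz.
28.52 kHz > fs/2 = 21.37 kHz, folds to fs − 28.52 kHz = 14.22 kHz.
104 kHz mod fs = 18.52 kHz.
18.52 kHz ≤ fs/2 = 21.37 kHz, appears at 18.52 kHz.
174.54 kHz mod fs = 3.58 kHz.
3.58 kHz ≤ fs/2 = 21.37 kHz, appears at 3.58 kHz.
Distinct values: {3.58 kHz, 8.16 kHz, 14.12 kHz, 14.22 kHz, 18.52 kHz} → 5.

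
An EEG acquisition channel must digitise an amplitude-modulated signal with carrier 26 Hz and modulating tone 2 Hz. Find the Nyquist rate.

AM sidebands sit at fc ± fm = 24 Hz and 28 Hz.
Highest-frequency component: 28 Hz.
Nyquist rate = 2 × 28 Hz = 56 Hz.

56 Hz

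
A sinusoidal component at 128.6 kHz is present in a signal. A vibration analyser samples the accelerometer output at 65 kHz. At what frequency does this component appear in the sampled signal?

128.6 kHz mod fs = 63.6 kHz.
63.6 kHz > fs/2 = 32.5 kHz, folds to fs − 63.6 kHz = 1.4 kHz.

1.4 kHz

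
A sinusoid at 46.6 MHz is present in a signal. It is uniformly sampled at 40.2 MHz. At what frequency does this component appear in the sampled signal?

6.4 MHz

46.6 MHz mod fs = 6.4 MHz.
6.4 MHz ≤ fs/2 = 20.1 MHz, appears at 6.4 MHz.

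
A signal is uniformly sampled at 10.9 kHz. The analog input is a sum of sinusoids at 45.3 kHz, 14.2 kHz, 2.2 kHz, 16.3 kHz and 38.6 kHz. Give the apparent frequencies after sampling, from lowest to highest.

1.7 kHz, 2.2 kHz, 3.3 kHz, 5 kHz, 5.4 kHz

fs/2 = 5.45 kHz.
45.3 kHz mod fs = 1.7 kHz.
1.7 kHz ≤ fs/2 = 5.45 kHz, appears at 1.7 kHz.
14.2 kHz mod fs = 3.3 kHz.
3.3 kHz ≤ fs/2 = 5.45 kHz, appears at 3.3 kHz.
2.2 kHz ≤ fs/2 = 5.45 kHz, passes unchanged.
16.3 kHz mod fs = 5.4 kHz.
5.4 kHz ≤ fs/2 = 5.45 kHz, appears at 5.4 kHz.
38.6 kHz mod fs = 5.9 kHz.
5.9 kHz > fs/2 = 5.45 kHz, folds to fs − 5.9 kHz = 5 kHz.
Distinct values: {1.7 kHz, 2.2 kHz, 3.3 kHz, 5 kHz, 5.4 kHz}.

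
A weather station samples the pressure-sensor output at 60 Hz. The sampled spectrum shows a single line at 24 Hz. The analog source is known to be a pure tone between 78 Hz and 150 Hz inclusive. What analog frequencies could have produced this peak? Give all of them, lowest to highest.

Frequencies that alias to 24 Hz are k·fs ± 24 Hz for integer k ≥ 0.
k=0: 24 Hz.
k=1: 36 Hz, 84 Hz.
k=2: 96 Hz, 144 Hz.
k=3: 156 Hz, 204 Hz.
Within [78 Hz, 150 Hz]: 84 Hz, 96 Hz, 144 Hz.

84 Hz, 96 Hz, 144 Hz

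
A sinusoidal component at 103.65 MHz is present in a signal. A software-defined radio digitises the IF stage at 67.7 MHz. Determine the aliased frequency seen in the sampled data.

31.75 MHz

103.65 MHz mod fs = 35.95 MHz.
35.95 MHz > fs/2 = 33.85 MHz, folds to fs − 35.95 MHz = 31.75 MHz.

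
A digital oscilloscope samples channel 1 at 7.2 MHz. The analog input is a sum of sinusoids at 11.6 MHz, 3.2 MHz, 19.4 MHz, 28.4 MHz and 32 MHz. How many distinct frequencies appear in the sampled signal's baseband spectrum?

fs/2 = 3.6 MHz.
11.6 MHz mod fs = 4.4 MHz.
4.4 MHz > fs/2 = 3.6 MHz, folds to fs − 4.4 MHz = 2.8 MHz.
3.2 MHz ≤ fs/2 = 3.6 MHz, passes unchanged.
19.4 MHz mod fs = 5 MHz.
5 MHz > fs/2 = 3.6 MHz, folds to fs − 5 MHz = 2.2 MHz.
28.4 MHz mod fs = 6.8 MHz.
6.8 MHz > fs/2 = 3.6 MHz, folds to fs − 6.8 MHz = 0.4 MHz.
32 MHz mod fs = 3.2 MHz.
3.2 MHz ≤ fs/2 = 3.6 MHz, appears at 3.2 MHz.
Distinct values: {0.4 MHz, 2.2 MHz, 2.8 MHz, 3.2 MHz} → 4.

4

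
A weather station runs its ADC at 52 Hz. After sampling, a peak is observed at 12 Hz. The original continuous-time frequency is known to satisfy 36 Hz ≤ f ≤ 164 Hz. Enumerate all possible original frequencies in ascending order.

40 Hz, 64 Hz, 92 Hz, 116 Hz, 144 Hz

Frequencies that alias to 12 Hz are k·fs ± 12 Hz for integer k ≥ 0.
k=0: 12 Hz.
k=1: 40 Hz, 64 Hz.
k=2: 92 Hz, 116 Hz.
k=3: 144 Hz, 168 Hz.
k=4: 196 Hz, 220 Hz.
Within [36 Hz, 164 Hz]: 40 Hz, 64 Hz, 92 Hz, 116 Hz, 144 Hz.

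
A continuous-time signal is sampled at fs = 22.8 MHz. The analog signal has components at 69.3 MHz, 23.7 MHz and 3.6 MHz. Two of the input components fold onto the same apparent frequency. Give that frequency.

0.9 MHz

fs/2 = 11.4 MHz.
69.3 MHz mod fs = 0.9 MHz.
0.9 MHz ≤ fs/2 = 11.4 MHz, appears at 0.9 MHz.
23.7 MHz mod fs = 0.9 MHz.
0.9 MHz ≤ fs/2 = 11.4 MHz, appears at 0.9 MHz.
3.6 MHz ≤ fs/2 = 11.4 MHz, passes unchanged.
23.7 MHz and 69.3 MHz both map to 0.9 MHz.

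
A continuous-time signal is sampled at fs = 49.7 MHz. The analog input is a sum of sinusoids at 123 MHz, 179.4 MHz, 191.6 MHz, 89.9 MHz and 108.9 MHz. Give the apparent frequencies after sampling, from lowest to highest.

fs/2 = 24.85 MHz.
123 MHz mod fs = 23.6 MHz.
23.6 MHz ≤ fs/2 = 24.85 MHz, appears at 23.6 MHz.
179.4 MHz mod fs = 30.3 MHz.
30.3 MHz > fs/2 = 24.85 MHz, folds to fs − 30.3 MHz = 19.4 MHz.
191.6 MHz mod fs = 42.5 MHz.
42.5 MHz > fs/2 = 24.85 MHz, folds to fs − 42.5 MHz = 7.2 MHz.
89.9 MHz mod fs = 40.2 MHz.
40.2 MHz > fs/2 = 24.85 MHz, folds to fs − 40.2 MHz = 9.5 MHz.
108.9 MHz mod fs = 9.5 MHz.
9.5 MHz ≤ fs/2 = 24.85 MHz, appears at 9.5 MHz.
Distinct values: {7.2 MHz, 9.5 MHz, 19.4 MHz, 23.6 MHz}.

7.2 MHz, 9.5 MHz, 19.4 MHz, 23.6 MHz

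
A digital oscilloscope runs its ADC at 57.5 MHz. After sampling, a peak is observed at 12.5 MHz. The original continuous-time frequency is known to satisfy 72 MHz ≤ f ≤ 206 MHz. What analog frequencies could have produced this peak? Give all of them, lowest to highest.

102.5 MHz, 127.5 MHz, 160 MHz, 185 MHz

Frequencies that alias to 12.5 MHz are k·fs ± 12.5 MHz for integer k ≥ 0.
k=0: 12.5 MHz.
k=1: 45 MHz, 70 MHz.
k=2: 102.5 MHz, 127.5 MHz.
k=3: 160 MHz, 185 MHz.
k=4: 217.5 MHz, 242.5 MHz.
Within [72 MHz, 206 MHz]: 102.5 MHz, 127.5 MHz, 160 MHz, 185 MHz.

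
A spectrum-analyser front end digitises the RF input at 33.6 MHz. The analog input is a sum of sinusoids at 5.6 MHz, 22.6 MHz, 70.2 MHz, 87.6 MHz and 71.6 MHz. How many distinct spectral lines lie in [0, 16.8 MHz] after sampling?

5

fs/2 = 16.8 MHz.
5.6 MHz ≤ fs/2 = 16.8 MHz, passes unchanged.
22.6 MHz > fs/2 = 16.8 MHz, folds to fs − 22.6 MHz = 11 MHz.
70.2 MHz mod fs = 3 MHz.
3 MHz ≤ fs/2 = 16.8 MHz, appears at 3 MHz.
87.6 MHz mod fs = 20.4 MHz.
20.4 MHz > fs/2 = 16.8 MHz, folds to fs − 20.4 MHz = 13.2 MHz.
71.6 MHz mod fs = 4.4 MHz.
4.4 MHz ≤ fs/2 = 16.8 MHz, appears at 4.4 MHz.
Distinct values: {3 MHz, 4.4 MHz, 5.6 MHz, 11 MHz, 13.2 MHz} → 5.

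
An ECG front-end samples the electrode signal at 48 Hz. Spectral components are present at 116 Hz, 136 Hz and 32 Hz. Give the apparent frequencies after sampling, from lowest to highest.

fs/2 = 24 Hz.
116 Hz mod fs = 20 Hz.
20 Hz ≤ fs/2 = 24 Hz, appears at 20 Hz.
136 Hz mod fs = 40 Hz.
40 Hz > fs/2 = 24 Hz, folds to fs − 40 Hz = 8 Hz.
32 Hz > fs/2 = 24 Hz, folds to fs − 32 Hz = 16 Hz.
Distinct values: {8 Hz, 16 Hz, 20 Hz}.

8 Hz, 16 Hz, 20 Hz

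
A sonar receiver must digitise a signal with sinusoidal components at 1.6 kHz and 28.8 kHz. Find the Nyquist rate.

57.6 kHz

Highest-frequency component: 28.8 kHz.
Nyquist rate = 2 × 28.8 kHz = 57.6 kHz.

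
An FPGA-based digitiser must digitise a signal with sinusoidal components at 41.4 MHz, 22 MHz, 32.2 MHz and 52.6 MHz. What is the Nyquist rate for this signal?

Highest-frequency component: 52.6 MHz.
Nyquist rate = 2 × 52.6 MHz = 105.2 MHz.

105.2 MHz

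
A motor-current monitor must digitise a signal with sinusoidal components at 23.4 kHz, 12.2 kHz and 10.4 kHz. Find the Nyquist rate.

46.8 kHz

Highest-frequency component: 23.4 kHz.
Nyquist rate = 2 × 23.4 kHz = 46.8 kHz.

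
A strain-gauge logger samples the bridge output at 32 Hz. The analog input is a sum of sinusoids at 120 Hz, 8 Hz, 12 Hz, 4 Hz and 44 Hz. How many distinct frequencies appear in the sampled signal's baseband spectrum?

fs/2 = 16 Hz.
120 Hz mod fs = 24 Hz.
24 Hz > fs/2 = 16 Hz, folds to fs − 24 Hz = 8 Hz.
8 Hz ≤ fs/2 = 16 Hz, passes unchanged.
12 Hz ≤ fs/2 = 16 Hz, passes unchanged.
4 Hz ≤ fs/2 = 16 Hz, passes unchanged.
44 Hz mod fs = 12 Hz.
12 Hz ≤ fs/2 = 16 Hz, appears at 12 Hz.
Distinct values: {4 Hz, 8 Hz, 12 Hz} → 3.

3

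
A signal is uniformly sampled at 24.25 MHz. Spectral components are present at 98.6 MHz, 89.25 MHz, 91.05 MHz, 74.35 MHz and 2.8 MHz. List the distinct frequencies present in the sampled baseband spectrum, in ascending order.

fs/2 = 12.125 MHz.
98.6 MHz mod fs = 1.6 MHz.
1.6 MHz ≤ fs/2 = 12.125 MHz, appears at 1.6 MHz.
89.25 MHz mod fs = 16.5 MHz.
16.5 MHz > fs/2 = 12.125 MHz, folds to fs − 16.5 MHz = 7.75 MHz.
91.05 MHz mod fs = 18.3 MHz.
18.3 MHz > fs/2 = 12.125 MHz, folds to fs − 18.3 MHz = 5.95 MHz.
74.35 MHz mod fs = 1.6 MHz.
1.6 MHz ≤ fs/2 = 12.125 MHz, appears at 1.6 MHz.
2.8 MHz ≤ fs/2 = 12.125 MHz, passes unchanged.
Distinct values: {1.6 MHz, 2.8 MHz, 5.95 MHz, 7.75 MHz}.

1.6 MHz, 2.8 MHz, 5.95 MHz, 7.75 MHz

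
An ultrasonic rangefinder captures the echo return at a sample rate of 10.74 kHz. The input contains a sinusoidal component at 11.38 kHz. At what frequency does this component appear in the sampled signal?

11.38 kHz mod fs = 0.64 kHz.
0.64 kHz ≤ fs/2 = 5.37 kHz, appears at 0.64 kHz.

0.64 kHz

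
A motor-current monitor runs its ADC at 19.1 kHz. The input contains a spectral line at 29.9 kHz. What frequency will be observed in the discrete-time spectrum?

8.3 kHz

29.9 kHz mod fs = 10.8 kHz.
10.8 kHz > fs/2 = 9.55 kHz, folds to fs − 10.8 kHz = 8.3 kHz.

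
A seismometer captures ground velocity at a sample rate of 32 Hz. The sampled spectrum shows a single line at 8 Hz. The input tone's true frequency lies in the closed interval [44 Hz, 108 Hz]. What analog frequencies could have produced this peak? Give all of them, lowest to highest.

Frequencies that alias to 8 Hz are k·fs ± 8 Hz for integer k ≥ 0.
k=0: 8 Hz.
k=1: 24 Hz, 40 Hz.
k=2: 56 Hz, 72 Hz.
k=3: 88 Hz, 104 Hz.
k=4: 120 Hz, 136 Hz.
Within [44 Hz, 108 Hz]: 56 Hz, 72 Hz, 88 Hz, 104 Hz.

56 Hz, 72 Hz, 88 Hz, 104 Hz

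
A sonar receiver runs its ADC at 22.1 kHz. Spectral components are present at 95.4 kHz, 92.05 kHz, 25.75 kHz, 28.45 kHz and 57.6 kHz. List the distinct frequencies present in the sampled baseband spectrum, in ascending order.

fs/2 = 11.05 kHz.
95.4 kHz mod fs = 7 kHz.
7 kHz ≤ fs/2 = 11.05 kHz, appears at 7 kHz.
92.05 kHz mod fs = 3.65 kHz.
3.65 kHz ≤ fs/2 = 11.05 kHz, appears at 3.65 kHz.
25.75 kHz mod fs = 3.65 kHz.
3.65 kHz ≤ fs/2 = 11.05 kHz, appears at 3.65 kHz.
28.45 kHz mod fs = 6.35 kHz.
6.35 kHz ≤ fs/2 = 11.05 kHz, appears at 6.35 kHz.
57.6 kHz mod fs = 13.4 kHz.
13.4 kHz > fs/2 = 11.05 kHz, folds to fs − 13.4 kHz = 8.7 kHz.
Distinct values: {3.65 kHz, 6.35 kHz, 7 kHz, 8.7 kHz}.

3.65 kHz, 6.35 kHz, 7 kHz, 8.7 kHz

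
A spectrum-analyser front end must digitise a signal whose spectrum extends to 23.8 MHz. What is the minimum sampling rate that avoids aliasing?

Nyquist rate = 2 × 23.8 MHz = 47.6 MHz.

47.6 MHz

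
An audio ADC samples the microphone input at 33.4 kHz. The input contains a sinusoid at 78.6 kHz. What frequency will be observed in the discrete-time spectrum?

11.8 kHz

78.6 kHz mod fs = 11.8 kHz.
11.8 kHz ≤ fs/2 = 16.7 kHz, appears at 11.8 kHz.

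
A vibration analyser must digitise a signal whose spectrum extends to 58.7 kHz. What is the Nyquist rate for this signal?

117.4 kHz

Nyquist rate = 2 × 58.7 kHz = 117.4 kHz.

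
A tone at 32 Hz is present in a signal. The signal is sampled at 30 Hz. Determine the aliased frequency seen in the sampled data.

32 Hz mod fs = 2 Hz.
2 Hz ≤ fs/2 = 15 Hz, appears at 2 Hz.

2 Hz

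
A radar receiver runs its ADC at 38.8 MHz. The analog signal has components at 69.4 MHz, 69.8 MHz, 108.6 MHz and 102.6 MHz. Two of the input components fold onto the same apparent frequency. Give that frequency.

7.8 MHz

fs/2 = 19.4 MHz.
69.4 MHz mod fs = 30.6 MHz.
30.6 MHz > fs/2 = 19.4 MHz, folds to fs − 30.6 MHz = 8.2 MHz.
69.8 MHz mod fs = 31 MHz.
31 MHz > fs/2 = 19.4 MHz, folds to fs − 31 MHz = 7.8 MHz.
108.6 MHz mod fs = 31 MHz.
31 MHz > fs/2 = 19.4 MHz, folds to fs − 31 MHz = 7.8 MHz.
102.6 MHz mod fs = 25 MHz.
25 MHz > fs/2 = 19.4 MHz, folds to fs − 25 MHz = 13.8 MHz.
69.8 MHz and 108.6 MHz both map to 7.8 MHz.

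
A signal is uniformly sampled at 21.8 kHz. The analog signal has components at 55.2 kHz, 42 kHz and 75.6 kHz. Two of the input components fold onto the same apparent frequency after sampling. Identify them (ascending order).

55.2 kHz, 75.6 kHz

fs/2 = 10.9 kHz.
55.2 kHz mod fs = 11.6 kHz.
11.6 kHz > fs/2 = 10.9 kHz, folds to fs − 11.6 kHz = 10.2 kHz.
42 kHz mod fs = 20.2 kHz.
20.2 kHz > fs/2 = 10.9 kHz, folds to fs − 20.2 kHz = 1.6 kHz.
75.6 kHz mod fs = 10.2 kHz.
10.2 kHz ≤ fs/2 = 10.9 kHz, appears at 10.2 kHz.
55.2 kHz and 75.6 kHz both map to 10.2 kHz.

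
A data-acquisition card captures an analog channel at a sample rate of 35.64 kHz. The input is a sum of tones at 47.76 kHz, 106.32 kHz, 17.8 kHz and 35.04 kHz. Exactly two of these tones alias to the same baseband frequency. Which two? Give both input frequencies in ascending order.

35.04 kHz, 106.32 kHz

fs/2 = 17.82 kHz.
47.76 kHz mod fs = 12.12 kHz.
12.12 kHz ≤ fs/2 = 17.82 kHz, appears at 12.12 kHz.
106.32 kHz mod fs = 35.04 kHz.
35.04 kHz > fs/2 = 17.82 kHz, folds to fs − 35.04 kHz = 0.6 kHz.
17.8 kHz ≤ fs/2 = 17.82 kHz, passes unchanged.
35.04 kHz > fs/2 = 17.82 kHz, folds to fs − 35.04 kHz = 0.6 kHz.
35.04 kHz and 106.32 kHz both map to 0.6 kHz.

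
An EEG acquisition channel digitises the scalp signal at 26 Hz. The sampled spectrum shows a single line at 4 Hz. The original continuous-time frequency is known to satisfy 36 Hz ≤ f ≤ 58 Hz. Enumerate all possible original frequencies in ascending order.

Frequencies that alias to 4 Hz are k·fs ± 4 Hz for integer k ≥ 0.
k=0: 4 Hz.
k=1: 22 Hz, 30 Hz.
k=2: 48 Hz, 56 Hz.
k=3: 74 Hz, 82 Hz.
Within [36 Hz, 58 Hz]: 48 Hz, 56 Hz.

48 Hz, 56 Hz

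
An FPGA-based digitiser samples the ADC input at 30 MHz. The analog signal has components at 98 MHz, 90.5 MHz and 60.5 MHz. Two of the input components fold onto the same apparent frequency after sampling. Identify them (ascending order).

fs/2 = 15 MHz.
98 MHz mod fs = 8 MHz.
8 MHz ≤ fs/2 = 15 MHz, appears at 8 MHz.
90.5 MHz mod fs = 0.5 MHz.
0.5 MHz ≤ fs/2 = 15 MHz, appears at 0.5 MHz.
60.5 MHz mod fs = 0.5 MHz.
0.5 MHz ≤ fs/2 = 15 MHz, appears at 0.5 MHz.
60.5 MHz and 90.5 MHz both map to 0.5 MHz.

60.5 MHz, 90.5 MHz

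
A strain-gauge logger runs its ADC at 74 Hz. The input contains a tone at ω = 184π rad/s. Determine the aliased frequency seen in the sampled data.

18 Hz

ω = 184π rad/s → f = ω/(2π) = 92 Hz.
92 Hz mod fs = 18 Hz.
18 Hz ≤ fs/2 = 37 Hz, appears at 18 Hz.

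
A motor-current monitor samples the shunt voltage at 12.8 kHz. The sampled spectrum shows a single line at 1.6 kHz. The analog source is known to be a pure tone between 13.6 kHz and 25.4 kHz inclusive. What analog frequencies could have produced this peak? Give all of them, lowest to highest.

Frequencies that alias to 1.6 kHz are k·fs ± 1.6 kHz for integer k ≥ 0.
k=0: 1.6 kHz.
k=1: 11.2 kHz, 14.4 kHz.
k=2: 24 kHz, 27.2 kHz.
k=3: 36.8 kHz, 40 kHz.
Within [13.6 kHz, 25.4 kHz]: 14.4 kHz, 24 kHz.

14.4 kHz, 24 kHz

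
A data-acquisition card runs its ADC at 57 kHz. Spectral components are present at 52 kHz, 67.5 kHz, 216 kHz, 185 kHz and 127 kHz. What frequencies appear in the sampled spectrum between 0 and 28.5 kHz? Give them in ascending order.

fs/2 = 28.5 kHz.
52 kHz > fs/2 = 28.5 kHz, folds to fs − 52 kHz = 5 kHz.
67.5 kHz mod fs = 10.5 kHz.
10.5 kHz ≤ fs/2 = 28.5 kHz, appears at 10.5 kHz.
216 kHz mod fs = 45 kHz.
45 kHz > fs/2 = 28.5 kHz, folds to fs − 45 kHz = 12 kHz.
185 kHz mod fs = 14 kHz.
14 kHz ≤ fs/2 = 28.5 kHz, appears at 14 kHz.
127 kHz mod fs = 13 kHz.
13 kHz ≤ fs/2 = 28.5 kHz, appears at 13 kHz.
Distinct values: {5 kHz, 10.5 kHz, 12 kHz, 13 kHz, 14 kHz}.

5 kHz, 10.5 kHz, 12 kHz, 13 kHz, 14 kHz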